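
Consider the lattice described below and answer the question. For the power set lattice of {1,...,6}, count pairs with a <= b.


The order relation is {(a,b) : a <= b}, reflexive so it includes (a,a).
Examples: ({},{}), ({},{1,2}), ({},{1,2,3}), ({},{1,2,3,4}), ({},{1,2,3,4,5}), ...
Total ordered pairs: 729


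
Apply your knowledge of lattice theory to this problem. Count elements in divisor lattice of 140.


Divisors of 140: [1, 2, 4, 5, 7, 10, 14, 20, 28, 35, 70, 140]
Count: 12


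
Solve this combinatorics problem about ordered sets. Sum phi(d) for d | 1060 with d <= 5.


Divisors of 1060 up to 5: [1, 2, 4, 5]
phi values: [1, 1, 2, 4]
Sum = 8


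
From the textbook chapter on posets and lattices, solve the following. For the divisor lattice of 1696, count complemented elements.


An element a is complemented if some b has a meet b = bottom, a join b = top.
a is complemented iff gcd(a, n/a)=1, i.e. a is a unitary divisor of 1696.
Complemented elements: 1, 32, 53, 1696
Count: 4


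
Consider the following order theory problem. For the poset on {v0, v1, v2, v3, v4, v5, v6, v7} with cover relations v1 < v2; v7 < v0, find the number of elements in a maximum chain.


A chain is a totally ordered subset; we count the number of elements in a maximum chain.
Compute, for each element x, the size of the longest chain ending at x:
  v1: 1
  v3: 1
  v4: 1
  v5: 1
  v6: 1
  v7: 1
  ...
A maximum chain: v7 < v0
Number of elements in the longest chain: 2


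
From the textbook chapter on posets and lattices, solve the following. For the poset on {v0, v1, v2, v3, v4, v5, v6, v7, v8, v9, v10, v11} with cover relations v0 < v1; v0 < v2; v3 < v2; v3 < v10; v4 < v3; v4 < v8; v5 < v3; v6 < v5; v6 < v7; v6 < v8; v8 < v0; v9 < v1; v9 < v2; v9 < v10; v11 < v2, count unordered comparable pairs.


A comparable pair {a,b} has a < b or b < a in the order.
Count unordered pairs where one element is strictly below the other.
Examples: {v0,v1}, {v0,v2}, {v0,v4}, {v0,v6}, ...
Total comparable pairs: 28


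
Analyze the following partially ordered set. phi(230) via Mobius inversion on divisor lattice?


phi(n) = n * prod_{p|n} (1 - 1/p).
Prime divisors of 230: [2, 5, 23]
phi(230) = 230 * (1 - 1/2) * (1 - 1/5) * (1 - 1/23)
phi(230) = 88


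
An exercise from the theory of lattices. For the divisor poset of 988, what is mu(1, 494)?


In a divisor lattice, mu(a,b) = mu(b/a) where mu is the classical Mobius function.
b/a = 494/1 = 494
Prime factorization of 494: primes [2, 13, 19]
494 is squarefree with 3 prime factor(s), so mu(494) = (-1)^3 = -1


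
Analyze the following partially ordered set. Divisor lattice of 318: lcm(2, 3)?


Join=lcm.
gcd(2,3)=1
lcm=6


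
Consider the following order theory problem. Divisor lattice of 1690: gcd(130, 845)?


Meet=gcd.
gcd(130,845)=65


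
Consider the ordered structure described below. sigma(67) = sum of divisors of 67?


sigma(n) = sum of divisors.
Divisors of 67: [1, 67]
Sum = 68


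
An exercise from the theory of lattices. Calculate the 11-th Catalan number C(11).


C(n) = C(2n, n) / (n+1).
C(22, 11) = 705432
C(11) = 705432 / 12 = 58786


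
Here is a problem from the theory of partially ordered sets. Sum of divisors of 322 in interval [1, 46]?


Interval [1,46] in divisors of 322: [1, 2, 23, 46]
Sum = 72


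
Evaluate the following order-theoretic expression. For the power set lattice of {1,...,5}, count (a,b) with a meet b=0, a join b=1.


Complement pair (a,b): a meet b = bottom, a join b = top.
Here: A intersect B = {} and A union B = {1,...,5}.
Pairs found: ({},{1,2,3,4,5}), ({1},{2,3,4,5}), ({2},{1,3,4,5}), ({3},{1,2,4,5}), ... (28 more)
Total ordered pairs: 32


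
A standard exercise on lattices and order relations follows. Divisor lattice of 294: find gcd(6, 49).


In a divisor lattice, meet = gcd (greatest common divisor).
By Euclidean algorithm or factoring: gcd(6,49) = 1


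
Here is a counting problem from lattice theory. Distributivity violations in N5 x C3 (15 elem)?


Distributive law: a ^ (b v c) = (a ^ b) v (a ^ c).
Check all 15^3 = 3375 ordered triples (a,b,c).
  e.g. a=(b,0), b=(a,0), c=(c,0): lhs=(b,0) != rhs=(a,0)
  e.g. a=(b,0), b=(a,0), c=(c,1): lhs=(b,0) != rhs=(a,0)
Total violating triples: 54


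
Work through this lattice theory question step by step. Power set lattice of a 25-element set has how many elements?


Power set = 2^n.
2^25 = 33554432


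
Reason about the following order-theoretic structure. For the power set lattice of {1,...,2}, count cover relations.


A cover relation a -< b holds when a < b with no c strictly between.
Cover relations:
  {} -< {1}
  {} -< {2}
  {1} -< {1,2}
  {2} -< {1,2}
Total: 4


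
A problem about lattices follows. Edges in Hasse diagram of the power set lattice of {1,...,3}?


A cover relation a -< b holds when a < b with no c strictly between.
Cover relations:
  {} -< {1}
  {} -< {2}
  {} -< {3}
  {1} -< {1,2}
  {1} -< {1,3}
  {2} -< {1,2}
  {2} -< {2,3}
  {3} -< {1,3}
  ...4 more
Total: 12


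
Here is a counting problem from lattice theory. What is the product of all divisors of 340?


Divisors of 340: [1, 2, 4, 5, 10, 17, 20, 34, 68, 85, 170, 340]
Product = n^(d(n)/2) = 340^(12/2)
Product = 1544804416000000


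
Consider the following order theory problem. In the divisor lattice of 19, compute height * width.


Height = length of longest chain minus 1; width = size of largest antichain.
A maximum chain: 1 | 19  (height 1).
A maximum antichain: {1}  (width 1).
Product = 1 * 1 = 1


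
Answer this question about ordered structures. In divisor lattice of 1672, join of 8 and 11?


In a divisor lattice, join = lcm (least common multiple).
gcd(8,11) = 1
lcm(8,11) = 8*11/gcd = 88/1 = 88


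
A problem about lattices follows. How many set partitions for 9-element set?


B(n) = number of set partitions of an n-element set.
B(n) satisfies the recurrence: B(n+1) = sum_k C(n,k)*B(k).
B(9) = 21147


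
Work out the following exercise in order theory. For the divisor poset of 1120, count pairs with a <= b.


The order relation is {(a,b) : a <= b}, reflexive so it includes (a,a).
Examples: (1,1), (1,10), (1,112), (1,1120), (1,14), ...
Total ordered pairs: 189


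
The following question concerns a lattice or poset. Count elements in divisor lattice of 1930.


Divisors of 1930: [1, 2, 5, 10, 193, 386, 965, 1930]
Count: 8


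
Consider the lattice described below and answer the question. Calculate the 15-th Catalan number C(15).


C(n) = C(2n, n) / (n+1).
C(30, 15) = 155117520
C(15) = 155117520 / 16 = 9694845


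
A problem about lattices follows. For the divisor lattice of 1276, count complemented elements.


An element a is complemented if some b has a meet b = bottom, a join b = top.
a is complemented iff gcd(a, n/a)=1, i.e. a is a unitary divisor of 1276.
Complemented elements: 1, 4, 11, 29, 44, 116, ... (2 more)
Count: 8


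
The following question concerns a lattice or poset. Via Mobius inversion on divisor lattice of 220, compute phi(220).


phi(n) = n * prod_{p|n} (1 - 1/p).
Prime divisors of 220: [2, 5, 11]
phi(220) = 220 * (1 - 1/2) * (1 - 1/5) * (1 - 1/11)
phi(220) = 80


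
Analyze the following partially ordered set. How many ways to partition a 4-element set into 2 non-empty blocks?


S(n,k) = k*S(n-1,k) + S(n-1,k-1).
S(3,2) = 3, S(3,1) = 1
S(4,2) = 2*3 + 1 = 6 + 1
S(4,2) = 7


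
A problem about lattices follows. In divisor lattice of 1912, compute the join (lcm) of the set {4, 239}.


In a divisor lattice, join = lcm (least common multiple).
Compute lcm iteratively: start with first element, then lcm(current, next).
Elements: [4, 239]
lcm(4,239) = 956
Final lcm = 956


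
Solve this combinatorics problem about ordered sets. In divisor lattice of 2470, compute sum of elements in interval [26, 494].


Interval [26,494] in divisors of 2470: [26, 494]
Sum = 520


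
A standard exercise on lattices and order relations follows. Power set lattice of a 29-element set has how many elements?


Power set = 2^n.
2^29 = 536870912


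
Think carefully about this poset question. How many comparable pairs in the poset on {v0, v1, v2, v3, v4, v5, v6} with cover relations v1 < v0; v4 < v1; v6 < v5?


A comparable pair {a,b} has a < b or b < a in the order.
Count unordered pairs where one element is strictly below the other.
Examples: {v0,v1}, {v0,v4}, {v1,v4}, {v5,v6}
Total comparable pairs: 4


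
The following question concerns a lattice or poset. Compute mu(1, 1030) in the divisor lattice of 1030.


In a divisor lattice, mu(a,b) = mu(b/a) where mu is the classical Mobius function.
b/a = 1030/1 = 1030
Prime factorization of 1030: primes [2, 5, 103]
1030 is squarefree with 3 prime factor(s), so mu(1030) = (-1)^3 = -1


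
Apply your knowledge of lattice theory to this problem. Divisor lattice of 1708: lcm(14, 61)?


Join=lcm.
gcd(14,61)=1
lcm=854


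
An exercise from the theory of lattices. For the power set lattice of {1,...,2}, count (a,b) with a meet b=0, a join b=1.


Complement pair (a,b): a meet b = bottom, a join b = top.
Here: A intersect B = {} and A union B = {1,...,2}.
Pairs found: ({},{1,2}), ({1},{2}), ({2},{1}), ({1,2},{})
Total ordered pairs: 4


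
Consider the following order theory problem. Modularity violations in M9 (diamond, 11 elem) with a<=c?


Modular law: if a <= c then a v (b ^ c) = (a v b) ^ c.
Check all triples (a,b,c) with a <= c among 11 elements.
This lattice is modular (diamonds M_m and their chain-products are modular).
Total violating triples: 0


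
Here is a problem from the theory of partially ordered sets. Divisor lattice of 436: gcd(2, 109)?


Meet=gcd.
gcd(2,109)=1


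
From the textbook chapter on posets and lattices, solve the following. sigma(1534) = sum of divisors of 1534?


sigma(n) = sum of divisors.
Divisors of 1534: [1, 2, 13, 26, 59, 118, 767, 1534]
Sum = 2520


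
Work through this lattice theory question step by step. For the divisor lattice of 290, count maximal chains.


A maximal chain goes from the minimum element to a maximal element via cover relations.
Counting all min-to-max paths in the cover graph.
Total maximal chains: 6


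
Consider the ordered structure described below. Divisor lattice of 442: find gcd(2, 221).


In a divisor lattice, meet = gcd (greatest common divisor).
By Euclidean algorithm or factoring: gcd(2,221) = 1


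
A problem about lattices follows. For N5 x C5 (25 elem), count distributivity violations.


Distributive law: a ^ (b v c) = (a ^ b) v (a ^ c).
Check all 25^3 = 15625 ordered triples (a,b,c).
  e.g. a=(b,0), b=(a,0), c=(c,0): lhs=(b,0) != rhs=(a,0)
  e.g. a=(b,0), b=(a,0), c=(c,1): lhs=(b,0) != rhs=(a,0)
Total violating triples: 250


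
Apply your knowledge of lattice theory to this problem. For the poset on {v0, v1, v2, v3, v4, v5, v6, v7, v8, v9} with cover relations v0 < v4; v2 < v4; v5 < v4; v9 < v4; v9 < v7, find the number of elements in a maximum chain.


A chain is a totally ordered subset; we count the number of elements in a maximum chain.
Compute, for each element x, the size of the longest chain ending at x:
  v0: 1
  v1: 1
  v2: 1
  v3: 1
  v5: 1
  v6: 1
  ...
A maximum chain: v0 < v4
Number of elements in the longest chain: 2


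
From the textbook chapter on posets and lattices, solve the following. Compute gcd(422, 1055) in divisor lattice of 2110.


In a divisor lattice, meet = gcd (greatest common divisor).
By Euclidean algorithm or factoring: gcd(422,1055) = 211


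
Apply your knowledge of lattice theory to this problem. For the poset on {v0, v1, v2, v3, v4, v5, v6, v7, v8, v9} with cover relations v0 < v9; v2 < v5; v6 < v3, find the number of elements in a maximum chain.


A chain is a totally ordered subset; we count the number of elements in a maximum chain.
Compute, for each element x, the size of the longest chain ending at x:
  v0: 1
  v1: 1
  v2: 1
  v4: 1
  v6: 1
  v7: 1
  ...
A maximum chain: v6 < v3
Number of elements in the longest chain: 2


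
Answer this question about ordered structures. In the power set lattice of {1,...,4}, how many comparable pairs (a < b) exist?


A comparable pair {a,b} has a < b or b < a in the order.
Count unordered pairs where one element is strictly below the other.
Examples: {{},{1}}, {{},{2}}, {{},{3}}, {{},{4}}, ...
Total comparable pairs: 65


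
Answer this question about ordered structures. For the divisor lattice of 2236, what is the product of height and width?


Height = length of longest chain minus 1; width = size of largest antichain.
A maximum chain: 1 | 43 | 559 | 1118 | 2236  (height 4).
A maximum antichain: {4, 26, 86, 559}  (width 4).
Product = 4 * 4 = 16


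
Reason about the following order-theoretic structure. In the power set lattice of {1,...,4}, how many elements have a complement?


An element a is complemented if some b has a meet b = bottom, a join b = top.
every subset A has complement S\A, so all elements are complemented.
Complemented elements: {}, {1}, {2}, {3}, {4}, {1,2}, ... (10 more)
Count: 16


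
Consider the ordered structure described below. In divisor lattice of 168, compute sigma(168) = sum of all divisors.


sigma(n) = sum of divisors.
Divisors of 168: [1, 2, 3, 4, 6, 7, 8, 12, 14, 21, 24, 28, 42, 56, 84, 168]
Sum = 480


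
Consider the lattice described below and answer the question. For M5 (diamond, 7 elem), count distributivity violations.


Distributive law: a ^ (b v c) = (a ^ b) v (a ^ c).
Check all 7^3 = 343 ordered triples (a,b,c).
  e.g. a=a1, b=a2, c=a3: lhs=a1 != rhs=0
  e.g. a=a1, b=a2, c=a4: lhs=a1 != rhs=0
Total violating triples: 60


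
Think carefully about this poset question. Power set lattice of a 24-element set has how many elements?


Power set = 2^n.
2^24 = 16777216


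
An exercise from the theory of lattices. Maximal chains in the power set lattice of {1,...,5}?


A maximal chain goes from the minimum element to a maximal element via cover relations.
Counting all min-to-max paths in the cover graph.
Total maximal chains: 120


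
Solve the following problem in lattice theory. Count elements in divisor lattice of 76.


Divisors of 76: [1, 2, 4, 19, 38, 76]
Count: 6


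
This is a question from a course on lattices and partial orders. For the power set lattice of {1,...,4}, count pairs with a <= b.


The order relation is {(a,b) : a <= b}, reflexive so it includes (a,a).
Examples: ({},{}), ({},{1,2}), ({},{1,2,3}), ({},{1,2,3,4}), ({},{1,2,4}), ...
Total ordered pairs: 81


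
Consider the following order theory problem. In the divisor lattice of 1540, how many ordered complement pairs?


Complement pair (a,b): a meet b = bottom, a join b = top.
Here: gcd(a,b)=1 and lcm(a,b)=1540, i.e. a*b=1540 with a,b coprime.
Pairs found: (1,1540), (4,385), (5,308), (7,220), ... (12 more)
Total ordered pairs: 16


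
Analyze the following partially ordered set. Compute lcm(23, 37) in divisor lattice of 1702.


In a divisor lattice, join = lcm (least common multiple).
gcd(23,37) = 1
lcm(23,37) = 23*37/gcd = 851/1 = 851


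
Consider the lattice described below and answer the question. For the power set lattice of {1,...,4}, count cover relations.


A cover relation a -< b holds when a < b with no c strictly between.
Cover relations:
  {} -< {1}
  {} -< {2}
  {} -< {3}
  {} -< {4}
  {1} -< {1,2}
  {1} -< {1,3}
  {1} -< {1,4}
  {2} -< {1,2}
  ...24 more
Total: 32


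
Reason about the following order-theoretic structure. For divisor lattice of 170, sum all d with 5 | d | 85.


Interval [5,85] in divisors of 170: [5, 85]
Sum = 90


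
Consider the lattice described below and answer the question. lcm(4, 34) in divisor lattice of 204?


Join=lcm.
gcd(4,34)=2
lcm=68


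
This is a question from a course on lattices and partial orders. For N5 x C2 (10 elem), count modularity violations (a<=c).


Modular law: if a <= c then a v (b ^ c) = (a v b) ^ c.
Check all triples (a,b,c) with a <= c among 10 elements.
  e.g. a=(a,0), b=(c,0), c=(b,0): lhs=(a,0) != rhs=(b,0)
  e.g. a=(a,0), b=(c,1), c=(b,0): lhs=(a,0) != rhs=(b,0)
Total violating triples: 6


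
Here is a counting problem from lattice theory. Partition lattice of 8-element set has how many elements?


B(n) = number of set partitions of an n-element set.
B(n) satisfies the recurrence: B(n+1) = sum_k C(n,k)*B(k).
B(8) = 4140


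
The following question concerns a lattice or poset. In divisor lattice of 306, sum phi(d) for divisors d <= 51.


Divisors of 306 up to 51: [1, 2, 3, 6, 9, 17, 18, 34, 51]
phi values: [1, 1, 2, 2, 6, 16, 6, 16, 32]
Sum = 82


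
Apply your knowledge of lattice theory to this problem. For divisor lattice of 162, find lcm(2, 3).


In a divisor lattice, join = lcm (least common multiple).
Compute lcm iteratively: start with first element, then lcm(current, next).
Elements: [2, 3]
lcm(2,3) = 6
Final lcm = 6


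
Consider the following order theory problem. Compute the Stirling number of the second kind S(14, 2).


S(n,k) = k*S(n-1,k) + S(n-1,k-1).
S(13,2) = 4095, S(13,1) = 1
S(14,2) = 2*4095 + 1 = 8190 + 1
S(14,2) = 8191


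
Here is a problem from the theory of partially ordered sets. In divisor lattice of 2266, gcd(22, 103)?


Meet=gcd.
gcd(22,103)=1


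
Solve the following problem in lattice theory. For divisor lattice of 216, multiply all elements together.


Divisors of 216: [1, 2, 3, 4, 6, 8, 9, 12, 18, 24, 27, 36, 54, 72, 108, 216]
Product = n^(d(n)/2) = 216^(16/2)
Product = 4738381338321616896


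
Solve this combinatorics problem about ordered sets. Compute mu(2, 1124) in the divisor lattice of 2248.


In a divisor lattice, mu(a,b) = mu(b/a) where mu is the classical Mobius function.
b/a = 1124/2 = 562
Prime factorization of 562: primes [2, 281]
562 is squarefree with 2 prime factor(s), so mu(562) = (-1)^2 = 1


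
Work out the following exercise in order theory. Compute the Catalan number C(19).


C(n) = C(2n, n) / (n+1).
C(38, 19) = 35345263800
C(19) = 35345263800 / 20 = 1767263190


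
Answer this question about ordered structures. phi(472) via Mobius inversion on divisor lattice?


phi(n) = n * prod_{p|n} (1 - 1/p).
Prime divisors of 472: [2, 59]
phi(472) = 472 * (1 - 1/2) * (1 - 1/59)
phi(472) = 232


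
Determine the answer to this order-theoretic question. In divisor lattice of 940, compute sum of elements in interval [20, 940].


Interval [20,940] in divisors of 940: [20, 940]
Sum = 960


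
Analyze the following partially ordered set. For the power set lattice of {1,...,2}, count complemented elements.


An element a is complemented if some b has a meet b = bottom, a join b = top.
every subset A has complement S\A, so all elements are complemented.
Complemented elements: {}, {1}, {2}, {1,2}
Count: 4


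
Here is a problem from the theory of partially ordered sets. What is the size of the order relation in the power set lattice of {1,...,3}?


The order relation is {(a,b) : a <= b}, reflexive so it includes (a,a).
Examples: ({},{}), ({},{1,2}), ({},{1,2,3}), ({},{1,3}), ({},{1}), ...
Total ordered pairs: 27


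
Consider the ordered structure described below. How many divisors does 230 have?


Divisors of 230: [1, 2, 5, 10, 23, 46, 115, 230]
Count: 8


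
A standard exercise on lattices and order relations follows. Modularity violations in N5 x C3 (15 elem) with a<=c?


Modular law: if a <= c then a v (b ^ c) = (a v b) ^ c.
Check all triples (a,b,c) with a <= c among 15 elements.
  e.g. a=(a,0), b=(c,0), c=(b,0): lhs=(a,0) != rhs=(b,0)
  e.g. a=(a,0), b=(c,1), c=(b,0): lhs=(a,0) != rhs=(b,0)
Total violating triples: 18


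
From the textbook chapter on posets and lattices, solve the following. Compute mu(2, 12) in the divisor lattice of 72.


In a divisor lattice, mu(a,b) = mu(b/a) where mu is the classical Mobius function.
b/a = 12/2 = 6
Prime factorization of 6: primes [2, 3]
6 is squarefree with 2 prime factor(s), so mu(6) = (-1)^2 = 1


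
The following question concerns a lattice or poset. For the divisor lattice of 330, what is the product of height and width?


Height = length of longest chain minus 1; width = size of largest antichain.
A maximum chain: 1 | 11 | 55 | 165 | 330  (height 4).
A maximum antichain: {6, 10, 15, 22, 33, 55}  (width 6).
Product = 4 * 6 = 24


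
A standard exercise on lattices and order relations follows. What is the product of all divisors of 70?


Divisors of 70: [1, 2, 5, 7, 10, 14, 35, 70]
Product = n^(d(n)/2) = 70^(8/2)
Product = 24010000


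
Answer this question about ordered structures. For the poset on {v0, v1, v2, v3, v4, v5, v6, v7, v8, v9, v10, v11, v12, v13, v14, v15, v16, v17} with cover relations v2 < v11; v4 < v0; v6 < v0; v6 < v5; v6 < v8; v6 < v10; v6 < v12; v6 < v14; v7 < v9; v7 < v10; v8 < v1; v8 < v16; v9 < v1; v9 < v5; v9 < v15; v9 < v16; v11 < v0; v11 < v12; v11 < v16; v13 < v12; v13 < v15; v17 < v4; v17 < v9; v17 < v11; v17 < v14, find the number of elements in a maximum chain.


A chain is a totally ordered subset; we count the number of elements in a maximum chain.
Compute, for each element x, the size of the longest chain ending at x:
  v2: 1
  v3: 1
  v6: 1
  v7: 1
  v13: 1
  v17: 1
  ...
A maximum chain: v17 < v4 < v0
Number of elements in the longest chain: 3


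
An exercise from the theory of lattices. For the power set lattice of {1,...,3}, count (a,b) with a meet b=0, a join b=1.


Complement pair (a,b): a meet b = bottom, a join b = top.
Here: A intersect B = {} and A union B = {1,...,3}.
Pairs found: ({},{1,2,3}), ({1},{2,3}), ({2},{1,3}), ({3},{1,2}), ... (4 more)
Total ordered pairs: 8


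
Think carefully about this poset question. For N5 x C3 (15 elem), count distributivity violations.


Distributive law: a ^ (b v c) = (a ^ b) v (a ^ c).
Check all 15^3 = 3375 ordered triples (a,b,c).
  e.g. a=(b,0), b=(a,0), c=(c,0): lhs=(b,0) != rhs=(a,0)
  e.g. a=(b,0), b=(a,0), c=(c,1): lhs=(b,0) != rhs=(a,0)
Total violating triples: 54


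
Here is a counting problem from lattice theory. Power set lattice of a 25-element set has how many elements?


Power set = 2^n.
2^25 = 33554432


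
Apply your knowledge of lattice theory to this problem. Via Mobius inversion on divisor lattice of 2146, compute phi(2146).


phi(n) = n * prod_{p|n} (1 - 1/p).
Prime divisors of 2146: [2, 29, 37]
phi(2146) = 2146 * (1 - 1/2) * (1 - 1/29) * (1 - 1/37)
phi(2146) = 1008


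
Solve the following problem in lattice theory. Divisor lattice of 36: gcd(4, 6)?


Meet=gcd.
gcd(4,6)=2


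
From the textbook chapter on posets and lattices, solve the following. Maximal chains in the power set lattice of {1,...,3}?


A maximal chain goes from the minimum element to a maximal element via cover relations.
Counting all min-to-max paths in the cover graph.
Total maximal chains: 6


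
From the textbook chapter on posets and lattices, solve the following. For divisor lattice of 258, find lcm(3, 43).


In a divisor lattice, join = lcm (least common multiple).
Compute lcm iteratively: start with first element, then lcm(current, next).
Elements: [3, 43]
lcm(3,43) = 129
Final lcm = 129


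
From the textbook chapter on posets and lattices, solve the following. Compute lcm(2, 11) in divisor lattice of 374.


In a divisor lattice, join = lcm (least common multiple).
gcd(2,11) = 1
lcm(2,11) = 2*11/gcd = 22/1 = 22


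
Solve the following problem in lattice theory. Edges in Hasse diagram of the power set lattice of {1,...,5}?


A cover relation a -< b holds when a < b with no c strictly between.
Cover relations:
  {} -< {1}
  {} -< {2}
  {} -< {3}
  {} -< {4}
  {} -< {5}
  {1} -< {1,2}
  {1} -< {1,3}
  {1} -< {1,4}
  ...72 more
Total: 80


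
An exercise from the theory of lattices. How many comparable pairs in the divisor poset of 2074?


A comparable pair {a,b} has a < b or b < a in the order.
Count unordered pairs where one element is strictly below the other.
Examples: {1,2}, {1,17}, {1,34}, {1,61}, ...
Total comparable pairs: 19


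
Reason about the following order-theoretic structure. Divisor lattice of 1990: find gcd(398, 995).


In a divisor lattice, meet = gcd (greatest common divisor).
By Euclidean algorithm or factoring: gcd(398,995) = 199


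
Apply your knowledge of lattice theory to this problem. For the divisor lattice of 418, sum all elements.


sigma(n) = sum of divisors.
Divisors of 418: [1, 2, 11, 19, 22, 38, 209, 418]
Sum = 720


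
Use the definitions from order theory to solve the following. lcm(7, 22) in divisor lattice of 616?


Join=lcm.
gcd(7,22)=1
lcm=154


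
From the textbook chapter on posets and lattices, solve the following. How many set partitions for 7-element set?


B(n) = number of set partitions of an n-element set.
B(n) satisfies the recurrence: B(n+1) = sum_k C(n,k)*B(k).
B(7) = 877


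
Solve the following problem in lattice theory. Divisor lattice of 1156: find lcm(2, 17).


In a divisor lattice, join = lcm (least common multiple).
gcd(2,17) = 1
lcm(2,17) = 2*17/gcd = 34/1 = 34


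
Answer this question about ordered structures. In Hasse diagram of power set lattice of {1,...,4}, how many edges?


A cover relation a -< b holds when a < b with no c strictly between.
Cover relations:
  {} -< {1}
  {} -< {2}
  {} -< {3}
  {} -< {4}
  {1} -< {1,2}
  {1} -< {1,3}
  {1} -< {1,4}
  {2} -< {1,2}
  ...24 more
Total: 32


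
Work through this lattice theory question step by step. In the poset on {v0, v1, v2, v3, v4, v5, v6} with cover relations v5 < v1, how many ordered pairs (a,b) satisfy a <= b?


The order relation is {(a,b) : a <= b}, reflexive so it includes (a,a).
Examples: (v0,v0), (v1,v1), (v2,v2), (v3,v3), (v4,v4), ...
Total ordered pairs: 8


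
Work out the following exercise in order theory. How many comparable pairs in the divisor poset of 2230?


A comparable pair {a,b} has a < b or b < a in the order.
Count unordered pairs where one element is strictly below the other.
Examples: {1,2}, {1,5}, {1,10}, {1,223}, ...
Total comparable pairs: 19


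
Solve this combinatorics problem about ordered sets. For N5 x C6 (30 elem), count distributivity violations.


Distributive law: a ^ (b v c) = (a ^ b) v (a ^ c).
Check all 30^3 = 27000 ordered triples (a,b,c).
  e.g. a=(b,0), b=(a,0), c=(c,0): lhs=(b,0) != rhs=(a,0)
  e.g. a=(b,0), b=(a,0), c=(c,1): lhs=(b,0) != rhs=(a,0)
Total violating triples: 432


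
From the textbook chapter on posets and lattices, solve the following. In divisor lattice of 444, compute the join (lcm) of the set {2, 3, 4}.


In a divisor lattice, join = lcm (least common multiple).
Compute lcm iteratively: start with first element, then lcm(current, next).
Elements: [2, 3, 4]
lcm(2,3) = 6
lcm(6,4) = 12
Final lcm = 12


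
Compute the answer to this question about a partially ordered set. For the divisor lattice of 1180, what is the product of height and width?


Height = length of longest chain minus 1; width = size of largest antichain.
A maximum chain: 1 | 59 | 295 | 590 | 1180  (height 4).
A maximum antichain: {4, 10, 118, 295}  (width 4).
Product = 4 * 4 = 16


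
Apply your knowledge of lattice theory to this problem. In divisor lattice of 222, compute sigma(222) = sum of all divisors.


sigma(n) = sum of divisors.
Divisors of 222: [1, 2, 3, 6, 37, 74, 111, 222]
Sum = 456


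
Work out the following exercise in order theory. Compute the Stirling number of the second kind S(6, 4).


S(n,k) = k*S(n-1,k) + S(n-1,k-1).
S(5,4) = 10, S(5,3) = 25
S(6,4) = 4*10 + 25 = 40 + 25
S(6,4) = 65


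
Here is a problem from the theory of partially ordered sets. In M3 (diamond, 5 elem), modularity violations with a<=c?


Modular law: if a <= c then a v (b ^ c) = (a v b) ^ c.
Check all triples (a,b,c) with a <= c among 5 elements.
This lattice is modular (diamonds M_m and their chain-products are modular).
Total violating triples: 0


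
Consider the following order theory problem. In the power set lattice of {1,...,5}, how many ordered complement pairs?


Complement pair (a,b): a meet b = bottom, a join b = top.
Here: A intersect B = {} and A union B = {1,...,5}.
Pairs found: ({},{1,2,3,4,5}), ({1},{2,3,4,5}), ({2},{1,3,4,5}), ({3},{1,2,4,5}), ... (28 more)
Total ordered pairs: 32


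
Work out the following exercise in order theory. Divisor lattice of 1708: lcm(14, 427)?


Join=lcm.
gcd(14,427)=7
lcm=854


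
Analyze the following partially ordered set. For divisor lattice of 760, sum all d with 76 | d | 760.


Interval [76,760] in divisors of 760: [76, 152, 380, 760]
Sum = 1368


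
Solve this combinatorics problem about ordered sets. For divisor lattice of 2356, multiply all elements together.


Divisors of 2356: [1, 2, 4, 19, 31, 38, 62, 76, 124, 589, 1178, 2356]
Product = n^(d(n)/2) = 2356^(12/2)
Product = 171021895939637088256


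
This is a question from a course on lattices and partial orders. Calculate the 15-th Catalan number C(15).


C(n) = C(2n, n) / (n+1).
C(30, 15) = 155117520
C(15) = 155117520 / 16 = 9694845


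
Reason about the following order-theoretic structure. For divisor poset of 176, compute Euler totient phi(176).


phi(n) = n * prod_{p|n} (1 - 1/p).
Prime divisors of 176: [2, 11]
phi(176) = 176 * (1 - 1/2) * (1 - 1/11)
phi(176) = 80


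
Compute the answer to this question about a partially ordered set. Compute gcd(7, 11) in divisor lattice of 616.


In a divisor lattice, meet = gcd (greatest common divisor).
By Euclidean algorithm or factoring: gcd(7,11) = 1


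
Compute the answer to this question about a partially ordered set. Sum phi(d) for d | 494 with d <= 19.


Divisors of 494 up to 19: [1, 2, 13, 19]
phi values: [1, 1, 12, 18]
Sum = 32


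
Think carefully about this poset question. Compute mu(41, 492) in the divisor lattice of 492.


In a divisor lattice, mu(a,b) = mu(b/a) where mu is the classical Mobius function.
b/a = 492/41 = 12
Prime factorization of 12: primes [2, 3]
12 is not squarefree, so mu(12) = 0


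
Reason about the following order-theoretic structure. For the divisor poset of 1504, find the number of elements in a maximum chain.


A chain is a totally ordered subset; we count the number of elements in a maximum chain.
Compute, for each element x, the size of the longest chain ending at x:
  1: 1
  2: 2
  47: 2
  4: 3
  8: 4
  94: 3
  ...
A maximum chain: 1 < 2 < 4 < 8 < 16 < 32 < 1504
Number of elements in the longest chain: 7


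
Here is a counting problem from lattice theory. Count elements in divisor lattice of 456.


Divisors of 456: [1, 2, 3, 4, 6, 8, 12, 19, 24, 38, 57, 76, 114, 152, 228, 456]
Count: 16


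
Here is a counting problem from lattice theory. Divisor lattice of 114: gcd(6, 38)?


Meet=gcd.
gcd(6,38)=2


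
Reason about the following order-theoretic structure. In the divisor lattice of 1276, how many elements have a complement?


An element a is complemented if some b has a meet b = bottom, a join b = top.
a is complemented iff gcd(a, n/a)=1, i.e. a is a unitary divisor of 1276.
Complemented elements: 1, 4, 11, 29, 44, 116, ... (2 more)
Count: 8


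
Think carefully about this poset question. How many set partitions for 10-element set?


B(n) = number of set partitions of an n-element set.
B(n) satisfies the recurrence: B(n+1) = sum_k C(n,k)*B(k).
B(10) = 115975


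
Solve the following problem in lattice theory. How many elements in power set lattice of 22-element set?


Power set = 2^n.
2^22 = 4194304


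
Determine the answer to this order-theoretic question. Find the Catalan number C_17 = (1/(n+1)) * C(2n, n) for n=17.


C(n) = C(2n, n) / (n+1).
C(34, 17) = 2333606220
C(17) = 2333606220 / 18 = 129644790


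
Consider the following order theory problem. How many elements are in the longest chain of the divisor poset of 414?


A chain is a totally ordered subset; we count the number of elements in a maximum chain.
Compute, for each element x, the size of the longest chain ending at x:
  1: 1
  2: 2
  3: 2
  23: 2
  9: 3
  6: 3
  ...
A maximum chain: 1 < 2 < 6 < 18 < 414
Number of elements in the longest chain: 5


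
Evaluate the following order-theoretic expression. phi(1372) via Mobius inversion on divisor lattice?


phi(n) = n * prod_{p|n} (1 - 1/p).
Prime divisors of 1372: [2, 7]
phi(1372) = 1372 * (1 - 1/2) * (1 - 1/7)
phi(1372) = 588


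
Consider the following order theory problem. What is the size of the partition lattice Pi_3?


B(n) = number of set partitions of an n-element set.
B(n) satisfies the recurrence: B(n+1) = sum_k C(n,k)*B(k).
B(3) = 5


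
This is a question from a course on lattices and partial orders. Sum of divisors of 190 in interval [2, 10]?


Interval [2,10] in divisors of 190: [2, 10]
Sum = 12


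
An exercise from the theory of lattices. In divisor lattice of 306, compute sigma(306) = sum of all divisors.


sigma(n) = sum of divisors.
Divisors of 306: [1, 2, 3, 6, 9, 17, 18, 34, 51, 102, 153, 306]
Sum = 702


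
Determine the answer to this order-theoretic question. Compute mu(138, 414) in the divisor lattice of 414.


In a divisor lattice, mu(a,b) = mu(b/a) where mu is the classical Mobius function.
b/a = 414/138 = 3
Prime factorization of 3: primes [3]
3 is squarefree with 1 prime factor(s), so mu(3) = (-1)^1 = -1


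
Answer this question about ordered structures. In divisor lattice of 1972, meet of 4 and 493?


In a divisor lattice, meet = gcd (greatest common divisor).
By Euclidean algorithm or factoring: gcd(4,493) = 1


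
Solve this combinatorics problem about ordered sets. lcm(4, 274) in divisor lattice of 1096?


Join=lcm.
gcd(4,274)=2
lcm=548


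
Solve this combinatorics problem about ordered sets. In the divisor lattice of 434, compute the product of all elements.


Divisors of 434: [1, 2, 7, 14, 31, 62, 217, 434]
Product = n^(d(n)/2) = 434^(8/2)
Product = 35477982736


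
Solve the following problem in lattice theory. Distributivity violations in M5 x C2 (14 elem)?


Distributive law: a ^ (b v c) = (a ^ b) v (a ^ c).
Check all 14^3 = 2744 ordered triples (a,b,c).
  e.g. a=(a1,0), b=(a2,0), c=(a3,0): lhs=(a1,0) != rhs=(0,0)
  e.g. a=(a1,0), b=(a2,0), c=(a3,1): lhs=(a1,0) != rhs=(0,0)
Total violating triples: 480


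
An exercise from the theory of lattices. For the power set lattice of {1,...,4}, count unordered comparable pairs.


A comparable pair {a,b} has a < b or b < a in the order.
Count unordered pairs where one element is strictly below the other.
Examples: {{},{1}}, {{},{2}}, {{},{3}}, {{},{4}}, ...
Total comparable pairs: 65


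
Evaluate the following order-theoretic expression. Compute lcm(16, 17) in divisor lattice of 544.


In a divisor lattice, join = lcm (least common multiple).
gcd(16,17) = 1
lcm(16,17) = 16*17/gcd = 272/1 = 272


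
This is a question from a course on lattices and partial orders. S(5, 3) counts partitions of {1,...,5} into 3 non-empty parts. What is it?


S(n,k) = k*S(n-1,k) + S(n-1,k-1).
S(4,3) = 6, S(4,2) = 7
S(5,3) = 3*6 + 7 = 18 + 7
S(5,3) = 25


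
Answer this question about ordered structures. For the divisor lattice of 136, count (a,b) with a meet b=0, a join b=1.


Complement pair (a,b): a meet b = bottom, a join b = top.
Here: gcd(a,b)=1 and lcm(a,b)=136, i.e. a*b=136 with a,b coprime.
Pairs found: (1,136), (8,17), (17,8), (136,1)
Total ordered pairs: 4


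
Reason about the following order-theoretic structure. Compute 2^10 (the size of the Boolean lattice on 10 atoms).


Power set = 2^n.
2^10 = 1024


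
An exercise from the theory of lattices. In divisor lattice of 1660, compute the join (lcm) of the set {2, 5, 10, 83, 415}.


In a divisor lattice, join = lcm (least common multiple).
Compute lcm iteratively: start with first element, then lcm(current, next).
Elements: [2, 5, 10, 83, 415]
lcm(2,5) = 10
lcm(10,10) = 10
lcm(10,83) = 830
lcm(830,415) = 830
Final lcm = 830


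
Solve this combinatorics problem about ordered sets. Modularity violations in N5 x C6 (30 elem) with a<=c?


Modular law: if a <= c then a v (b ^ c) = (a v b) ^ c.
Check all triples (a,b,c) with a <= c among 30 elements.
  e.g. a=(a,0), b=(c,0), c=(b,0): lhs=(a,0) != rhs=(b,0)
  e.g. a=(a,0), b=(c,1), c=(b,0): lhs=(a,0) != rhs=(b,0)
Total violating triples: 126


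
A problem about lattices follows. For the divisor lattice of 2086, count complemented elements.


An element a is complemented if some b has a meet b = bottom, a join b = top.
a is complemented iff gcd(a, n/a)=1, i.e. a is a unitary divisor of 2086.
Complemented elements: 1, 2, 7, 14, 149, 298, ... (2 more)
Count: 8


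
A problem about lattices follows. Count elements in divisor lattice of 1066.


Divisors of 1066: [1, 2, 13, 26, 41, 82, 533, 1066]
Count: 8


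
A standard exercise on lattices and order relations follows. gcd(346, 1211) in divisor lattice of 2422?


Meet=gcd.
gcd(346,1211)=173


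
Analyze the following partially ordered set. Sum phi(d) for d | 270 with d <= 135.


Divisors of 270 up to 135: [1, 2, 3, 5, 6, 9, 10, 15, 18, 27, 30, 45, 54, 90, 135]
phi values: [1, 1, 2, 4, 2, 6, 4, 8, 6, 18, 8, 24, 18, 24, 72]
Sum = 198


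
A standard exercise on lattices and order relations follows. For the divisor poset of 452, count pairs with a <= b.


The order relation is {(a,b) : a <= b}, reflexive so it includes (a,a).
Examples: (1,1), (1,113), (1,2), (1,226), (1,4), ...
Total ordered pairs: 18


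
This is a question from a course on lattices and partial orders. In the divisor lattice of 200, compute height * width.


Height = length of longest chain minus 1; width = size of largest antichain.
A maximum chain: 1 | 5 | 25 | 50 | 100 | 200  (height 5).
A maximum antichain: {4, 10, 25}  (width 3).
Product = 5 * 3 = 15


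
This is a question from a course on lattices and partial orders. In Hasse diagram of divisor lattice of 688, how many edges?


A cover relation a -< b holds when a < b with no c strictly between.
Cover relations:
  1 -< 2
  1 -< 43
  2 -< 4
  2 -< 86
  4 -< 8
  4 -< 172
  8 -< 16
  8 -< 344
  ...5 more
Total: 13


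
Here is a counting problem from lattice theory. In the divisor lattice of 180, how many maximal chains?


A maximal chain goes from the minimum element to a maximal element via cover relations.
Counting all min-to-max paths in the cover graph.
Total maximal chains: 30


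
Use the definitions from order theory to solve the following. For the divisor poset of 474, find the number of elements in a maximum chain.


A chain is a totally ordered subset; we count the number of elements in a maximum chain.
Compute, for each element x, the size of the longest chain ending at x:
  1: 1
  2: 2
  3: 2
  79: 2
  6: 3
  158: 3
  ...
A maximum chain: 1 < 2 < 6 < 474
Number of elements in the longest chain: 4


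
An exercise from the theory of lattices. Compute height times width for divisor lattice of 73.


Height = length of longest chain minus 1; width = size of largest antichain.
A maximum chain: 1 | 73  (height 1).
A maximum antichain: {1}  (width 1).
Product = 1 * 1 = 1


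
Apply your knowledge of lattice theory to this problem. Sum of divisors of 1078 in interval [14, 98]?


Interval [14,98] in divisors of 1078: [14, 98]
Sum = 112


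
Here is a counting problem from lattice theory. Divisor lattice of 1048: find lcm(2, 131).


In a divisor lattice, join = lcm (least common multiple).
gcd(2,131) = 1
lcm(2,131) = 2*131/gcd = 262/1 = 262


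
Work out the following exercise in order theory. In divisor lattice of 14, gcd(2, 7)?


Meet=gcd.
gcd(2,7)=1


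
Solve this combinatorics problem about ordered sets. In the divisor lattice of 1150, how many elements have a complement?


An element a is complemented if some b has a meet b = bottom, a join b = top.
a is complemented iff gcd(a, n/a)=1, i.e. a is a unitary divisor of 1150.
Complemented elements: 1, 2, 23, 25, 46, 50, ... (2 more)
Count: 8
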